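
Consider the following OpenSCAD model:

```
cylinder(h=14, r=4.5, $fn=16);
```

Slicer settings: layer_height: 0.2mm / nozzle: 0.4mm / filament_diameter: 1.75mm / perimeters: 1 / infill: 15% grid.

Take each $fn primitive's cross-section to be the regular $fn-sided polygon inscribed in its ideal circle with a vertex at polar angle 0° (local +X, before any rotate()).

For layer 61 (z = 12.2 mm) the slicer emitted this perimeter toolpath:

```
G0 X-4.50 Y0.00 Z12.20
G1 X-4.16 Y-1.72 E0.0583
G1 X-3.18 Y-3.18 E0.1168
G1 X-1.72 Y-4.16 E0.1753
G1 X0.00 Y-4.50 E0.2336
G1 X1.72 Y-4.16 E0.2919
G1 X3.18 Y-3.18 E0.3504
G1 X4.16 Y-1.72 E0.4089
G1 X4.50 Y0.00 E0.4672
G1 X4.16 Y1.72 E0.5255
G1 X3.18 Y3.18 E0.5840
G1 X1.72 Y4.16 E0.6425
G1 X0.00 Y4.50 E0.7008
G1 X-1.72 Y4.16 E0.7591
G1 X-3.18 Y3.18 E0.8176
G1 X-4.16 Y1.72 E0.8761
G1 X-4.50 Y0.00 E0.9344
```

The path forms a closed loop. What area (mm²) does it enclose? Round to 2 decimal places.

Apply the shoelace formula to the sequence of (X, Y) vertices; enclosed area = 62.00 mm².

62.00 mm²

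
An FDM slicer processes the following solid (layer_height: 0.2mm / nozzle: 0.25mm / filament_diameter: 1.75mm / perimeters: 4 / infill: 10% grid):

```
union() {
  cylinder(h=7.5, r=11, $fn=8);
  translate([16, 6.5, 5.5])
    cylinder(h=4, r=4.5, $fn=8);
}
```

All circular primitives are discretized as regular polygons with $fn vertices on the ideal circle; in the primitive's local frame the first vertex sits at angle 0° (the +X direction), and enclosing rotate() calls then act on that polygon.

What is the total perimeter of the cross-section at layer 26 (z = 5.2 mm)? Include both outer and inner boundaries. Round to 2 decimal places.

67.35 mm

At z = 5.2 mm: the r=11 cylinder gives a regular 8-gon of circumradius 11 (constant along its height) (perimeter = 2·8·11.000·sin(180°/8) = 67.35 mm); the cylinder at (16, 6.5) is absent (z outside [5.5, 9.5]); Combining (union): only the r=11 cylinder is present, so the union is just that shape — boundary = 67.35 mm. Overall, the cross-section is a single solid region. Total boundary length (outer) = 67.35 mm.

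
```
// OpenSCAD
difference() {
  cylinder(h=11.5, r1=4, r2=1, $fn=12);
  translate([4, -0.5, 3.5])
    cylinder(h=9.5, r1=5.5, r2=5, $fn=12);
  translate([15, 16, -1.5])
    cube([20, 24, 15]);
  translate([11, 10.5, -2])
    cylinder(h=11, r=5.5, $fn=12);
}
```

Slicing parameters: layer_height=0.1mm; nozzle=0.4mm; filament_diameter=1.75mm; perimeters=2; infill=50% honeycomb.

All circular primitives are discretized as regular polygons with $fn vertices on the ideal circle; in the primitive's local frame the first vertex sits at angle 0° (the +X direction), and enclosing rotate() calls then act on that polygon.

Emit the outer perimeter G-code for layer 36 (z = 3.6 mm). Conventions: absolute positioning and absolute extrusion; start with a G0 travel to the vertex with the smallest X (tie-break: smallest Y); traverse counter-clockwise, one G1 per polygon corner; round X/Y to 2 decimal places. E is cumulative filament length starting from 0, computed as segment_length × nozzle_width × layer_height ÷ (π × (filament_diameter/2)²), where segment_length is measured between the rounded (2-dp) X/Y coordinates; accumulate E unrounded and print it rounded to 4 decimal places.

At z = 3.6 mm: the cone: at t=0.313 of its height the radius interpolates to r₁+(r₂−r₁)t = 3.061, giving a regular 12-gon of that circumradius; the cone at (4, -0.5) (r1=5.5→r2=5) has section circumradius 5.495 here — a regular 12-gon; the cube at (15, 16) (footprint 20×24) is included at this height; the r=5.5 cylinder at (11, 10.5) gives a regular 12-gon of circumradius 5.5 (constant along its height); Taking the first minus the rest: starting from the cone, the cone at (4, -0.5) partially overlaps it — only the 20.29 mm² overlap (of its 90.58 mm²) is removed, clipping the outline; the 20×24 cube at (15, 16) misses the remaining region (no effect); the r=5.5 cylinder at (11, 10.5) misses the remaining region (no effect) — 1 connected region. The outline is a single polygon with 10 vertices. Extrusion per mm of travel: 0.4 × 0.1 / (π × 0.875²) = 0.016630. Accumulating E over each segment gives final E = 0.2500.

G0 X-3.06 Y0.00 Z3.60
G1 X-2.65 Y-1.53 E0.0263
G1 X-1.53 Y-2.65 E0.0527
G1 X-0.87 Y-2.83 E0.0641
G1 X-1.49 Y-0.50 E0.1042
G1 X-0.76 Y2.25 E0.1515
G1 X0.04 Y3.05 E0.1703
G1 X0.00 Y3.06 E0.1710
G1 X-1.53 Y2.65 E0.1973
G1 X-2.65 Y1.53 E0.2237
G1 X-3.06 Y0.00 E0.2500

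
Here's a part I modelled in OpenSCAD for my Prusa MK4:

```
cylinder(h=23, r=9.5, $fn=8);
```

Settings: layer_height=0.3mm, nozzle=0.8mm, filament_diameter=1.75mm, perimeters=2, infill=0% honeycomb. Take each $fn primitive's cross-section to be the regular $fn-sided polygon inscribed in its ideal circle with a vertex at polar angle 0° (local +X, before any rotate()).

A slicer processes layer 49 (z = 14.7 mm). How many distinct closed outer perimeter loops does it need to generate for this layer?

1

At z = 14.7 mm: the cylinder: section is a regular 8-gon, circumradius r=9.5. The result has 1 disconnected region.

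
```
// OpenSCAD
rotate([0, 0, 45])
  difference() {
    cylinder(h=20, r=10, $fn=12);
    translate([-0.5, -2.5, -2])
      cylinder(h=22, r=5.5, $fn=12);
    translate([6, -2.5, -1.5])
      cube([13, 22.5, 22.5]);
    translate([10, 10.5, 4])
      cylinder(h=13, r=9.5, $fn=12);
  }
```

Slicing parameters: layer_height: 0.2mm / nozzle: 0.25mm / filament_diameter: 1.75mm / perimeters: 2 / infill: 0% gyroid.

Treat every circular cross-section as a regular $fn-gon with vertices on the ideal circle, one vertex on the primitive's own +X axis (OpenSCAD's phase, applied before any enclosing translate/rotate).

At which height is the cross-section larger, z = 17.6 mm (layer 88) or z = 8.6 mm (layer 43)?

Layer 88 (z = 17.6): the r=10 cylinder gives a regular 12-gon of circumradius 10 (constant along its height) (area = (12/2)·10.000²·sin(360°/12) = 300.00 mm²); the cylinder at (-0.5, -2.5): section is a regular 12-gon, circumradius r=5.5 (area = (12/2)·5.500²·sin(360°/12) = 90.75 mm²); the cube at (6, -2.5) (footprint 13×22.5) is included at this height (area 292.50 mm²); the cylinder at (10, 10.5) does not reach this height (z outside [4, 17]); Taking the first minus the rest: starting from the r=10 cylinder (300.00 mm²), the r=5.5 cylinder at (-0.5, -2.5) lies wholly inside it (removes its full 90.75 mm² and its 34.16 mm outline becomes a hole wall); the 13×22.5 cube at (6, -2.5) partially overlaps it — only the 29.35 mm² overlap (of its 292.50 mm²) is removed, clipping the outline — area = 179.90 mm²; (rotated 45° about Z; rotation is an isometry so areas/perimeters/island counts are preserved). So its area = 179.90 mm². Layer 43 (z = 8.6): the r=10 cylinder contributes a regular 12-gon of circumradius 10 (area = (12/2)·10.000²·sin(360°/12) = 300.00 mm²); the r=5.5 cylinder at (-0.5, -2.5) gives a regular 12-gon of circumradius 5.5 (constant along its height) (area = (12/2)·5.500²·sin(360°/12) = 90.75 mm²); the cube at (6, -2.5) (footprint 13×22.5) is included at this height (area 292.50 mm²); the r=9.5 cylinder at (10, 10.5) contributes a regular 12-gon of circumradius 9.5 (area = (12/2)·9.500²·sin(360°/12) = 270.75 mm²); Taking the first minus the rest: starting from the r=10 cylinder (300.00 mm²), the r=5.5 cylinder at (-0.5, -2.5) lies wholly inside it (removes its full 90.75 mm² and its 34.16 mm outline becomes a hole wall); the 13×22.5 cube at (6, -2.5) partially overlaps it — only the 29.35 mm² overlap (of its 292.50 mm²) is removed, clipping the outline; the r=9.5 cylinder at (10, 10.5) partially overlaps it — only the 23.98 mm² overlap (of its 270.75 mm²) is removed, clipping the outline — area = 155.91 mm²; (whole slice rotated 45° about Z — lengths, areas and connectivity unchanged). So its area = 155.91 mm². Layer 88 is larger (179.90 vs 155.91 mm²).

layer 88 (z = 17.6 mm)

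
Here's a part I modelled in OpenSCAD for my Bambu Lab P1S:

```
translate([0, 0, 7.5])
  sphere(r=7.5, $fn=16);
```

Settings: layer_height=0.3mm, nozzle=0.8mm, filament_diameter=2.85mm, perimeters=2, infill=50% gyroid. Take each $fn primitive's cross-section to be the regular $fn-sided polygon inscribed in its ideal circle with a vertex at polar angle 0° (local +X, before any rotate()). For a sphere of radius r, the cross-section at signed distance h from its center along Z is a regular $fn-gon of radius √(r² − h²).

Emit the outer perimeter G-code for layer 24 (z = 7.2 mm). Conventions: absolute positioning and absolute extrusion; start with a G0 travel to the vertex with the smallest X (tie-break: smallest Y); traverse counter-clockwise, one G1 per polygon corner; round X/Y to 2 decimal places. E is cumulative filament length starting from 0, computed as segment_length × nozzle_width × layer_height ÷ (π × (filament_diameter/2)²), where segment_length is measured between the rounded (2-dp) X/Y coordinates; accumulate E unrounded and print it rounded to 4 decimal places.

G0 X-7.49 Y0.00 Z7.20
G1 X-6.92 Y-2.87 E0.1101
G1 X-5.30 Y-5.30 E0.2200
G1 X-2.87 Y-6.92 E0.3298
G1 X0.00 Y-7.49 E0.4399
G1 X2.87 Y-6.92 E0.5500
G1 X5.30 Y-5.30 E0.6599
G1 X6.92 Y-2.87 E0.7697
G1 X7.49 Y0.00 E0.8798
G1 X6.92 Y2.87 E0.9899
G1 X5.30 Y5.30 E1.0998
G1 X2.87 Y6.92 E1.2096
G1 X0.00 Y7.49 E1.3197
G1 X-2.87 Y6.92 E1.4298
G1 X-5.30 Y5.30 E1.5397
G1 X-6.92 Y2.87 E1.6495
G1 X-7.49 Y0.00 E1.7596

At z = 7.2 mm: the r=7.5 sphere slices to a regular 16-gon of circumradius 7.494 (√(r²−h²) with h=0.3 from center). The outline is a single polygon with 16 vertices. Extrusion per mm of travel: 0.8 × 0.3 / (π × 1.425²) = 0.037621. Accumulating E over each segment gives final E = 1.7596.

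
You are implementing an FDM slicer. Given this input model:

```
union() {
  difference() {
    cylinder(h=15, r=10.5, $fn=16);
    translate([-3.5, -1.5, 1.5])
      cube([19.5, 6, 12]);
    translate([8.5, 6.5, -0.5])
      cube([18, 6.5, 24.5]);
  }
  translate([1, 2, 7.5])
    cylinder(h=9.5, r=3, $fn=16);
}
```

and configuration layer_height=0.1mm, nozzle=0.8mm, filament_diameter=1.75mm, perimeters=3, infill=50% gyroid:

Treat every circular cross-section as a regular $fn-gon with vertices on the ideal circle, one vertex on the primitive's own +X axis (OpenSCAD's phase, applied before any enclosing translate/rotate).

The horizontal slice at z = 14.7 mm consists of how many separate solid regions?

At z = 14.7 mm: the r=10.5 cylinder gives a regular 16-gon of circumradius 10.5 (constant along its height); the cube at (-3.5, -1.5) does not reach this height (z outside [1.5, 13.5]); the 18×6.5 cube at (8.5, 6.5) contributes its full rectangle; Subtracting the remaining from the first: starting from the r=10.5 cylinder, the 18×6.5 cube at (8.5, 6.5) misses the remaining region (no effect) — 1 connected region; the cylinder at (1, 2): section is a regular 16-gon, circumradius r=3; Merging all regions: the r=3 cylinder at (1, 2) lies entirely inside that combined region, so the union is just that combined region — 1 connected region. The result has 1 disconnected region.

1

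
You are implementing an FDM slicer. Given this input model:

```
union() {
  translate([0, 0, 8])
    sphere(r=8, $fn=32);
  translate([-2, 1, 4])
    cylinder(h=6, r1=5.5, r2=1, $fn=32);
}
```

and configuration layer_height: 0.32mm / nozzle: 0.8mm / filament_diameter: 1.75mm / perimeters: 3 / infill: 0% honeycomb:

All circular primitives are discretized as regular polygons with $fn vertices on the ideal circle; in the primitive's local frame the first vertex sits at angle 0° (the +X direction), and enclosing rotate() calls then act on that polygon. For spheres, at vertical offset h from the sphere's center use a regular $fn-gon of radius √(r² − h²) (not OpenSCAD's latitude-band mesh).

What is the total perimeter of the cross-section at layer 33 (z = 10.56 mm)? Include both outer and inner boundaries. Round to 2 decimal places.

At z = 10.56 mm: the sphere: section is a regular 32-gon, circumradius = √(r²−h²) = √(8²−2.56²) = 7.579 (perimeter = 2·32·7.579·sin(180°/32) = 47.55 mm); the cone at (-2, 1) does not reach this height (z outside [4, 10]); Taking the union: only the r=8 sphere is present, so the union is just that shape — boundary = 47.55 mm. Overall, the cross-section is a single solid region. Total boundary length (outer) = 47.55 mm.

47.55 mm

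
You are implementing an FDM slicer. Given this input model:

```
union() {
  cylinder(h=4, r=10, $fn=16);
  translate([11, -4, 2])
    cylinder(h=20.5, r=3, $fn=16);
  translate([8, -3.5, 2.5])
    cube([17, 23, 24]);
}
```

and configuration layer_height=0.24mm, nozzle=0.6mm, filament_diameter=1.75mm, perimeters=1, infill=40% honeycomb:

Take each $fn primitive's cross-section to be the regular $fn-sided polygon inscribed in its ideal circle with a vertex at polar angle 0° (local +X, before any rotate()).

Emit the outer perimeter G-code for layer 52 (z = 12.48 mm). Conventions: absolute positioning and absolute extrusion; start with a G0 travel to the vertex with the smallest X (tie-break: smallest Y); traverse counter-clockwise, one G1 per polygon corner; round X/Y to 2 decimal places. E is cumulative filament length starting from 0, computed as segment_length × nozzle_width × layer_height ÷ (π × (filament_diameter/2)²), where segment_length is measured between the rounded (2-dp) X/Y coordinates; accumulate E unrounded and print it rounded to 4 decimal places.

G0 X8.00 Y-4.00 Z12.48
G1 X8.23 Y-5.15 E0.0702
G1 X8.88 Y-6.12 E0.1401
G1 X9.85 Y-6.77 E0.2100
G1 X11.00 Y-7.00 E0.2802
G1 X12.15 Y-6.77 E0.3504
G1 X13.12 Y-6.12 E0.4204
G1 X13.77 Y-5.15 E0.4903
G1 X14.00 Y-4.00 E0.5605
G1 X13.90 Y-3.50 E0.5910
G1 X25.00 Y-3.50 E1.2555
G1 X25.00 Y19.50 E2.6325
G1 X8.00 Y19.50 E3.6503
G1 X8.00 Y-3.50 E5.0272
G1 X8.10 Y-3.50 E5.0332
G1 X8.00 Y-4.00 E5.0637

At z = 12.48 mm: the cylinder is absent (z outside [0, 4]); the r=3 cylinder at (11, -4) contributes a regular 16-gon of circumradius 3; the cube at (8, -3.5) (footprint 17×23) is included at this height; Merging all regions: the regions partially overlap (shared area 10.83 mm²), so overlapping operands fuse into one piece — 1 connected region. The outline is a single polygon with 15 vertices. Extrusion per mm of travel: 0.6 × 0.24 / (π × 0.875²) = 0.059868. Accumulating E over each segment gives final E = 5.0637.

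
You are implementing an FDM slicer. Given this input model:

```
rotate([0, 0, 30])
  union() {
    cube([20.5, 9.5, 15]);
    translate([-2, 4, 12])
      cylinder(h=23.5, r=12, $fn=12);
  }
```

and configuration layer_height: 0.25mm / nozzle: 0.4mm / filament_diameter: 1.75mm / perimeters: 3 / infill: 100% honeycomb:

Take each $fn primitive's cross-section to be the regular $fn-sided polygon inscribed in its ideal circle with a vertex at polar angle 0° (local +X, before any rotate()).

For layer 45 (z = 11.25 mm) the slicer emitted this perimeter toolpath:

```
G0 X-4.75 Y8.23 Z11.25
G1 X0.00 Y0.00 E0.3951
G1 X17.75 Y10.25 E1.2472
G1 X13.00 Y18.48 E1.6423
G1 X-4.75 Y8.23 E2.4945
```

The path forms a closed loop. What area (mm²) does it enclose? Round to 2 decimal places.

194.77 mm²

Apply the shoelace formula to the sequence of (X, Y) vertices; enclosed area = 194.77 mm².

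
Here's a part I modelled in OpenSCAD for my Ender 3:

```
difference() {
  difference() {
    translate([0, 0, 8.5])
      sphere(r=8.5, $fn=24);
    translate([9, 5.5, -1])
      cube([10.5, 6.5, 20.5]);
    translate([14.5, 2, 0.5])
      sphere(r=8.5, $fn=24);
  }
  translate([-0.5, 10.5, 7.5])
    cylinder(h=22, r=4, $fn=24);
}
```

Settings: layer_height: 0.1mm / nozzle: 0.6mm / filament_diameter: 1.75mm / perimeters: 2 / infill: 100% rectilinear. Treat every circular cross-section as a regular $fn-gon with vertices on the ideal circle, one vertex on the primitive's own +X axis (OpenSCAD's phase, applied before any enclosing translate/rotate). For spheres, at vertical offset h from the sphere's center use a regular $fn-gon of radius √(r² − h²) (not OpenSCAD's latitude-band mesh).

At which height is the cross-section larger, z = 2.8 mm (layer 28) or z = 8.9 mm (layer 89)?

layer 89 (z = 8.9 mm)

Layer 28 (z = 2.8): the r=8.5 sphere slices to a regular 24-gon of circumradius 6.306 (√(r²−h²) with h=5.7 from center) (area = (24/2)·6.306²·sin(360°/24) = 123.49 mm²); the cube at (9, 5.5) (footprint 10.5×6.5) is included at this height (area 68.25 mm²); the r=8.5 sphere at (14.5, 2) contributes a regular 24-gon of circumradius √(8.5²−2.3²) = 8.183 (area = (24/2)·8.183²·sin(360°/24) = 207.97 mm²); Subtracting the remaining from the first: starting from the r=8.5 sphere (123.49 mm²), the 10.5×6.5 cube at (9, 5.5) misses the remaining region (no effect); the r=8.5 sphere at (14.5, 2) misses the remaining region (no effect) — area = 123.49 mm²; the cylinder at (-0.5, 10.5) does not reach this height (z outside [7.5, 29.5]); After the difference (first − rest): none of the subtracted shapes is present at this height, so the result so far is unchanged — area = 123.49 mm². So its area = 123.49 mm². Layer 89 (z = 8.9): the r=8.5 sphere slices to a regular 24-gon of circumradius 8.491 (√(r²−h²) with h=0.4 from center) (area = (24/2)·8.491²·sin(360°/24) = 223.90 mm²); the cube at (9, 5.5) is present — its section is the full 10.5×6.5 rectangle (area 68.25 mm²); the sphere at (14.5, 2): section is a regular 24-gon, circumradius = √(r²−h²) = √(8.5²−8.4²) = 1.300 (area = (24/2)·1.300²·sin(360°/24) = 5.25 mm²); Subtracting the remaining from the first: starting from the r=8.5 sphere (223.90 mm²), the 10.5×6.5 cube at (9, 5.5) misses the remaining region (no effect); the r=8.5 sphere at (14.5, 2) misses the remaining region (no effect) — area = 223.90 mm²; the r=4 cylinder at (-0.5, 10.5) gives a regular 24-gon of circumradius 4 (constant along its height) (area = (24/2)·4.000²·sin(360°/24) = 49.69 mm²); Taking the first minus the rest: starting from the result so far (223.90 mm²), the r=4 cylinder at (-0.5, 10.5) partially overlaps it — only the 7.85 mm² overlap (of its 49.69 mm²) is removed, clipping the outline — area = 216.05 mm². So its area = 216.05 mm². Layer 89 is larger (216.05 vs 123.49 mm²).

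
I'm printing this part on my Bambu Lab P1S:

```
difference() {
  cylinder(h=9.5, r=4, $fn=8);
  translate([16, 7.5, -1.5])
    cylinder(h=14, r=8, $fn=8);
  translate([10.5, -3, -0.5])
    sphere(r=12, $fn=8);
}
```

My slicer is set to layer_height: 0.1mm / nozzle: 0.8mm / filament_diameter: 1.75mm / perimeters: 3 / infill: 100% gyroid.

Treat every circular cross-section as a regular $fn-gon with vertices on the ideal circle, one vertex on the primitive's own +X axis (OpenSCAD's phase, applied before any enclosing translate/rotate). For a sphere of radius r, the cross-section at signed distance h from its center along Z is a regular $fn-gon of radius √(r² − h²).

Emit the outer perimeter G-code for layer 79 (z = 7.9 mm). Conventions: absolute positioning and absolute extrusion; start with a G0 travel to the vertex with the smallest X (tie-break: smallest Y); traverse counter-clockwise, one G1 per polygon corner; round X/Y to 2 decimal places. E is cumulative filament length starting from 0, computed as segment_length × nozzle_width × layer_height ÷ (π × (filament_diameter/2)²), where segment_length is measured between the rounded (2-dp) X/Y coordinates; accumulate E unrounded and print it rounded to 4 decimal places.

G0 X-4.00 Y0.00 Z7.90
G1 X-2.83 Y-2.83 E0.1019
G1 X0.00 Y-4.00 E0.2037
G1 X2.00 Y-3.17 E0.2757
G1 X1.93 Y-3.00 E0.2818
G1 X3.59 Y1.00 E0.4259
G1 X2.83 Y2.83 E0.4918
G1 X0.00 Y4.00 E0.5936
G1 X-2.83 Y2.83 E0.6955
G1 X-4.00 Y0.00 E0.7974

At z = 7.9 mm: the cylinder: section is a regular 8-gon, circumradius r=4; the cylinder at (16, 7.5): section is a regular 8-gon, circumradius r=8; the sphere at (10.5, -3): section is a regular 8-gon, circumradius = √(r²−h²) = √(12²−8.4²) = 8.570; After the difference (first − rest): starting from the r=4 cylinder, the r=8 cylinder at (16, 7.5) misses the remaining region (no effect); the r=12 sphere at (10.5, -3) partially overlaps it — only the 2.91 mm² overlap (of its 207.72 mm²) is removed, clipping the outline — 1 connected region. The outline is a single polygon with 9 vertices. Extrusion per mm of travel: 0.8 × 0.1 / (π × 0.875²) = 0.033260. Accumulating E over each segment gives final E = 0.7974.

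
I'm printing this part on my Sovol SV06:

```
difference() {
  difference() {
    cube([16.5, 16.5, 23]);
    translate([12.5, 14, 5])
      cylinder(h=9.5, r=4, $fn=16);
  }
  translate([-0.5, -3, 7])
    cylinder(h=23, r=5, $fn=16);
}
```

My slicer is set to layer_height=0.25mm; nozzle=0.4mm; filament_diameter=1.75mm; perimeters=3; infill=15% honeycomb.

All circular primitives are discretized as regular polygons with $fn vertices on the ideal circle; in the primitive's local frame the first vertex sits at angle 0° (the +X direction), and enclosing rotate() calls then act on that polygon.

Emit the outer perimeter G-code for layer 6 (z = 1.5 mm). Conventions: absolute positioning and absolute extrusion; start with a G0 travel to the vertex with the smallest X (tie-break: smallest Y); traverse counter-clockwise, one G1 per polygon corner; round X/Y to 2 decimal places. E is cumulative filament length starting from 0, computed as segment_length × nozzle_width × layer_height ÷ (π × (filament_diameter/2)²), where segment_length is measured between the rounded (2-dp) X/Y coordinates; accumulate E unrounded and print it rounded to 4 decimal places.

G0 X0.00 Y0.00 Z1.50
G1 X16.50 Y0.00 E0.6860
G1 X16.50 Y16.50 E1.3720
G1 X0.00 Y16.50 E2.0580
G1 X0.00 Y0.00 E2.7440

At z = 1.5 mm: the cube (footprint 16.5×16.5) is included at this height; the cylinder at (12.5, 14) is not intersected at this z (z outside [5, 14.5]); After the difference (first − rest): none of the subtracted shapes is present at this height, so the 16.5×16.5 cube is unchanged — 1 connected region; the cylinder at (-0.5, -3) is not intersected at this z (z outside [7, 30]); Taking the first minus the rest: none of the subtracted shapes is present at this height, so the result so far is unchanged — 1 connected region. The outline is a single polygon with 4 vertices. Extrusion per mm of travel: 0.4 × 0.25 / (π × 0.875²) = 0.041575. Accumulating E over each segment gives final E = 2.7440.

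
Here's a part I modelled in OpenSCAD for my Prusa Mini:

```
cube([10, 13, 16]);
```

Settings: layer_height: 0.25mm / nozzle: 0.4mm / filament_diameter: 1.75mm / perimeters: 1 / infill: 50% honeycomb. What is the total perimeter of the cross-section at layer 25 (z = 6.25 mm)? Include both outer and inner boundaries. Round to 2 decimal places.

46.00 mm

At z = 6.25 mm: the cube (footprint 10×13) is included at this height (perimeter 46.00 mm). Overall, the cross-section is a single solid region. Total boundary length (outer) = 46.00 mm.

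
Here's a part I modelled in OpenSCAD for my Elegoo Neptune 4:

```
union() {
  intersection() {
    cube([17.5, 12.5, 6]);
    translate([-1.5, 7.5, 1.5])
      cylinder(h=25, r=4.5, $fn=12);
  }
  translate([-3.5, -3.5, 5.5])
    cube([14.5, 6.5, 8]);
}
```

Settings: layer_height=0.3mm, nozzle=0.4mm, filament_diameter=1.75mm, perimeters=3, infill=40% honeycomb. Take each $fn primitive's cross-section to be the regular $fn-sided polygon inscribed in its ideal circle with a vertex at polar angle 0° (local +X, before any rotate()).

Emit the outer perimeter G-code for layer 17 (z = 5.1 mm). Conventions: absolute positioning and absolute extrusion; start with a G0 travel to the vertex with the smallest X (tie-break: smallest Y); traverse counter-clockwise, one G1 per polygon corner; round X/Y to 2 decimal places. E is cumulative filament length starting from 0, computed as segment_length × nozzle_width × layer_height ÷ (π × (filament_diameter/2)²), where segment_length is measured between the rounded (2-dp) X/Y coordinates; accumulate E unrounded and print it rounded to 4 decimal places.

At z = 5.1 mm: the cube (footprint 17.5×12.5) is included at this height; the cylinder at (-1.5, 7.5): section is a regular 12-gon, circumradius r=4.5; Keeping only the common overlap: the r=4.5 cylinder at (-1.5, 7.5) partially overlaps the 17.5×12.5 cube; clipping to the common part keeps 17.48 mm² — 1 connected region; the cube at (-3.5, -3.5) is not intersected at this z (z outside [5.5, 13.5]); Taking the union: only the result so far is present, so the union is just that shape — 1 connected region. The outline is a single polygon with 7 vertices. Extrusion per mm of travel: 0.4 × 0.3 / (π × 0.875²) = 0.049890. Accumulating E over each segment gives final E = 0.9517.

G0 X0.00 Y3.40 Z5.10
G1 X0.75 Y3.60 E0.0387
G1 X2.40 Y5.25 E0.1551
G1 X3.00 Y7.50 E0.2713
G1 X2.40 Y9.75 E0.3875
G1 X0.75 Y11.40 E0.5039
G1 X0.00 Y11.60 E0.5426
G1 X0.00 Y3.40 E0.9517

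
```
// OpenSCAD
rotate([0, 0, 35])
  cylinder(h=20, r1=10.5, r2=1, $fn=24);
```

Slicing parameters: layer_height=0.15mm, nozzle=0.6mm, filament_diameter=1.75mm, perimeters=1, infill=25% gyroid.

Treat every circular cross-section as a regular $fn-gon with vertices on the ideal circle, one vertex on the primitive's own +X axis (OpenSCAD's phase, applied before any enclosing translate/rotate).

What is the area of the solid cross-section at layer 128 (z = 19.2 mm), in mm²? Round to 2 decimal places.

At z = 19.2 mm: the cone: at t=0.960 of its height the radius interpolates to r₁+(r₂−r₁)t = 1.380, giving a regular 24-gon of that circumradius (area = (24/2)·1.380²·sin(360°/24) = 5.91 mm²); (whole slice rotated 35° about Z — lengths, areas and connectivity unchanged). Overall, the cross-section is a single solid region. Net area = 5.91 mm².

5.91 mm²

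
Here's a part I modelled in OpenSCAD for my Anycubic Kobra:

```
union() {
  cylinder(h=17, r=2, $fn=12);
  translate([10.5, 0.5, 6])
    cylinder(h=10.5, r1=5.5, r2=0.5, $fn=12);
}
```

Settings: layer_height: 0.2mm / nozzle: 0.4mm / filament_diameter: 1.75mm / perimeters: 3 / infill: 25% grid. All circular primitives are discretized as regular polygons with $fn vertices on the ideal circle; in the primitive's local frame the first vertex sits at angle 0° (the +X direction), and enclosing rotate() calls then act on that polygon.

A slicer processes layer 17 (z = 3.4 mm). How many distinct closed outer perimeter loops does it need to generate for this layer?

1

At z = 3.4 mm: the cylinder: section is a regular 12-gon, circumradius r=2; the cone at (10.5, 0.5) does not reach this height (z outside [6, 16.5]); Combining (union): only the r=2 cylinder is present, so the union is just that shape — 1 connected region. The result has 1 disconnected region.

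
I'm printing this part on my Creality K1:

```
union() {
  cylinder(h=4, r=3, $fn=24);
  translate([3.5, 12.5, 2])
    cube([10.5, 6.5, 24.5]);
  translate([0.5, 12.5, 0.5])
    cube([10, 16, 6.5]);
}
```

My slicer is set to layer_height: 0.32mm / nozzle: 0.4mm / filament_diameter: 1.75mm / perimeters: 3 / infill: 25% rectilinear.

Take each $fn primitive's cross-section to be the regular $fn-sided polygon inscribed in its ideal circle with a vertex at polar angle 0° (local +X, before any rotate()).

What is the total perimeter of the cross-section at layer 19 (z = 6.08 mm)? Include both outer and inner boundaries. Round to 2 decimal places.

59.00 mm

At z = 6.08 mm: the cylinder does not reach this height (z outside [0, 4]); the cube at (3.5, 12.5) (footprint 10.5×6.5) is included at this height (perimeter 34.00 mm); the cube at (0.5, 12.5) is present — its section is the full 10×16 rectangle (perimeter 52.00 mm); Taking the union: the regions partially overlap (shared area 45.50 mm²), so the edge portions inside another operand are dropped and the merged outline is re-measured after clipping — boundary = 59.00 mm. Overall, the cross-section is a single solid region. Total boundary length (outer) = 59.00 mm.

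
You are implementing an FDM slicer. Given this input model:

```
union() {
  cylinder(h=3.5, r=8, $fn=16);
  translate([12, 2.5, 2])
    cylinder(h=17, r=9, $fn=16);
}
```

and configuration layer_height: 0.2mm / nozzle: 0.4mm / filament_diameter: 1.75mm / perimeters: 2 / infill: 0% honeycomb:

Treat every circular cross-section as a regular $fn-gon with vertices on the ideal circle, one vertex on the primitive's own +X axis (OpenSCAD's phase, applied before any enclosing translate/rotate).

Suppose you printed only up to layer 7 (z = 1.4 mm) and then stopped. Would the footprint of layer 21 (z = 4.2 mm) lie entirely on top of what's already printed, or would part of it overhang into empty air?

part overhangs

Compare the two slices. At z = 1.4: the r=8 cylinder contributes a regular 16-gon of circumradius 8 (area = (16/2)·8.000²·sin(360°/16) = 195.93 mm²); the cylinder at (12, 2.5) is not intersected at this z (z outside [2, 19]); Taking the union: only the r=8 cylinder is present, so the union is just that shape — area = 195.93 mm². At z = 4.2: the cylinder is not intersected at this z (z outside [0, 3.5]); the r=9 cylinder at (12, 2.5) contributes a regular 16-gon of circumradius 9 (area = (16/2)·9.000²·sin(360°/16) = 247.98 mm²); Combining (union): only the r=9 cylinder at (12, 2.5) is present, so the union is just that shape — area = 247.98 mm². Checking containment: at z = 4.2 the cross-section extends beyond the z = 1.4 cross-section by about 212.39 mm².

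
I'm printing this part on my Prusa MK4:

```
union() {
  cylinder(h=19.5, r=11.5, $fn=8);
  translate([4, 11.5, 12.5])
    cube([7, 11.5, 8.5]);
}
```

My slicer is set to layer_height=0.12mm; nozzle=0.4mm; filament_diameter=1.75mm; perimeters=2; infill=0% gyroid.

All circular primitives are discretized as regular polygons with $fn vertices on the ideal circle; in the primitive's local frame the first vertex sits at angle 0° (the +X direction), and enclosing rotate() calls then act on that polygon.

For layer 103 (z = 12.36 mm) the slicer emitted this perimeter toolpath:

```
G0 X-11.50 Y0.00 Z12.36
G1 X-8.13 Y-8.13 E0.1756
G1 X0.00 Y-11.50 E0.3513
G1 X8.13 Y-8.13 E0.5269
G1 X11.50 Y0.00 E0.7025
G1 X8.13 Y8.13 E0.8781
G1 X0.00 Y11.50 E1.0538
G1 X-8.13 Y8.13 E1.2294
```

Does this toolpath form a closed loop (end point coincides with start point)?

Start point (G0): (-11.50, 0.00). End point (last G1): the path does not return to the start — open.

no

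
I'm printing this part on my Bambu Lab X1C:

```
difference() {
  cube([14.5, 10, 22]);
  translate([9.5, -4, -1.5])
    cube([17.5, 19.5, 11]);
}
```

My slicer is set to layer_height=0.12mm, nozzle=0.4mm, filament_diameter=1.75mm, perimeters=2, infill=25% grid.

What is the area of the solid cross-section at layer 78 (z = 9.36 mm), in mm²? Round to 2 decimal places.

At z = 9.36 mm: the 14.5×10 cube contributes its full rectangle (area 145.00 mm²); the cube at (9.5, -4) is present — its section is the full 17.5×19.5 rectangle (area 341.25 mm²); After the difference (first − rest): starting from the 14.5×10 cube (145.00 mm²), the 17.5×19.5 cube at (9.5, -4) partially overlaps it — only the 50.00 mm² overlap (of its 341.25 mm²) is removed, clipping the outline — area = 95.00 mm². Overall, the cross-section is a single solid region. Net area = 95.00 mm².

95.00 mm²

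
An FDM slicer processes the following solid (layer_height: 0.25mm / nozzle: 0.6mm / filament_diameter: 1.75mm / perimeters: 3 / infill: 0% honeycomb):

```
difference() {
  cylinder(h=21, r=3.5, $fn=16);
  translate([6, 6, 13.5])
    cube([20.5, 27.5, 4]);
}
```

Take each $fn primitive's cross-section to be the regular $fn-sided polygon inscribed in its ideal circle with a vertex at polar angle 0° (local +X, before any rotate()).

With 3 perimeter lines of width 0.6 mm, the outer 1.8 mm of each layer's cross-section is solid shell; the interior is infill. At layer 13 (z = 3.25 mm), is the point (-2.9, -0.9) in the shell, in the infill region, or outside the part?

shell

At z = 3.25 mm: the r=3.5 cylinder gives a regular 16-gon of circumradius 3.5 (constant along its height); the cube at (6, 6) does not reach this height (z outside [13.5, 17.5]); After the difference (first − rest): none of the subtracted shapes is present at this height, so the r=3.5 cylinder is unchanged — 1 connected region. Overall, the cross-section is a single solid region. The nearest boundary edge runs (-3.50, 0.00)→(-3.23, -1.34); distance from the point to it = 0.41 mm. The point is inside the cross-section, 0.41 mm from the nearest boundary — within the 1.8 mm shell band (3 × 0.6).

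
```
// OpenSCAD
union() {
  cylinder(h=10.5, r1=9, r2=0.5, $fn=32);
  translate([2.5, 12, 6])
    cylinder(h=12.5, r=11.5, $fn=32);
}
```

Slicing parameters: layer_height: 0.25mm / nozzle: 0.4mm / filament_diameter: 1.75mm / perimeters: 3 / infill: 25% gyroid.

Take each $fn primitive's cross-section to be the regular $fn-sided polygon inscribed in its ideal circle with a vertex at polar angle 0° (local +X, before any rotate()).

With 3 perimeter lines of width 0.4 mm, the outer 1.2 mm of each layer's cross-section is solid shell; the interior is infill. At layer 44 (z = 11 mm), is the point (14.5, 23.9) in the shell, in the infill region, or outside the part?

outside

At z = 11 mm: the cone does not reach this height (z outside [0, 10.5]); the cylinder at (2.5, 12): section is a regular 32-gon, circumradius r=11.5; Taking the union: only the r=11.5 cylinder at (2.5, 12) is present, so the union is just that shape — 1 connected region. Overall, the cross-section is a single solid region. The nearest boundary edge runs (12.06, 18.39)→(10.63, 20.13); distance from the point to it = 5.40 mm. The point is not inside any of the regions above, so it lies outside the cross-section (5.40 mm from the nearest boundary).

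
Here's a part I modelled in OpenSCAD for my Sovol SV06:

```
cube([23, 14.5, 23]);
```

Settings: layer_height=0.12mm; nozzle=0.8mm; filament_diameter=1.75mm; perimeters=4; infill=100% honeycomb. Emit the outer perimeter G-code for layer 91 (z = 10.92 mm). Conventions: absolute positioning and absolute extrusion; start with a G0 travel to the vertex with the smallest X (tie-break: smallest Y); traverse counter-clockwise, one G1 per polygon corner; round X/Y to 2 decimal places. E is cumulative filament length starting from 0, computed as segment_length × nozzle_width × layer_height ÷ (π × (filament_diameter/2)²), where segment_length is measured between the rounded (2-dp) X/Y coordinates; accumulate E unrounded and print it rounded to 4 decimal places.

At z = 10.92 mm: the 23×14.5 cube contributes its full rectangle. The outline is a single polygon with 4 vertices. Extrusion per mm of travel: 0.8 × 0.12 / (π × 0.875²) = 0.039912. Accumulating E over each segment gives final E = 2.9934.

G0 X0.00 Y0.00 Z10.92
G1 X23.00 Y0.00 E0.9180
G1 X23.00 Y14.50 E1.4967
G1 X0.00 Y14.50 E2.4147
G1 X0.00 Y0.00 E2.9934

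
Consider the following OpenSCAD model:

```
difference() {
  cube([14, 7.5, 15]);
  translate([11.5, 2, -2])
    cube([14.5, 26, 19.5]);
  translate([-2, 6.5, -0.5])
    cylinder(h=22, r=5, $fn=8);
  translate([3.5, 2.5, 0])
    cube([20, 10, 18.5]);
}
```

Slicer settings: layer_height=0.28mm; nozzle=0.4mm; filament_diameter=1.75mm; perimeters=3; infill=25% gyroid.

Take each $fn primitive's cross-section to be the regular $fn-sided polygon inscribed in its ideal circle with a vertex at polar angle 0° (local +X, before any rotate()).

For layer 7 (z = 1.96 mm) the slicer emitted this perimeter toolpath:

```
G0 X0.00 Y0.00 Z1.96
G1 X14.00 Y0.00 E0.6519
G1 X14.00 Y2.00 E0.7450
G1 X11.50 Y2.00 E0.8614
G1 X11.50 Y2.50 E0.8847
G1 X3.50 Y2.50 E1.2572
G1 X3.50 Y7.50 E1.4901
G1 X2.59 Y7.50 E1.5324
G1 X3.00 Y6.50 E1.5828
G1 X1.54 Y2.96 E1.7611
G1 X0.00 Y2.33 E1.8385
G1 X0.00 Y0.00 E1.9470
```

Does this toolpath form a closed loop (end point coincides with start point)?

Start point (G0): (0.00, 0.00). End point (last G1): the path returns to the start — closed.

yes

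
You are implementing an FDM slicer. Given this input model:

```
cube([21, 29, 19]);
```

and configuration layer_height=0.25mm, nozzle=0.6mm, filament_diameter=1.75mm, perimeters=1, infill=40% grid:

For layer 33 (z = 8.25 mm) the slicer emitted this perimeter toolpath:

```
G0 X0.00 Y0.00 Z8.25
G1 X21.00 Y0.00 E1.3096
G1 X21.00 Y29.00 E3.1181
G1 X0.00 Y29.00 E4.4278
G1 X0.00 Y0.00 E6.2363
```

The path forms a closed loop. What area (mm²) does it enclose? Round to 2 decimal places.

609.00 mm²

Apply the shoelace formula to the sequence of (X, Y) vertices; enclosed area = 609.00 mm².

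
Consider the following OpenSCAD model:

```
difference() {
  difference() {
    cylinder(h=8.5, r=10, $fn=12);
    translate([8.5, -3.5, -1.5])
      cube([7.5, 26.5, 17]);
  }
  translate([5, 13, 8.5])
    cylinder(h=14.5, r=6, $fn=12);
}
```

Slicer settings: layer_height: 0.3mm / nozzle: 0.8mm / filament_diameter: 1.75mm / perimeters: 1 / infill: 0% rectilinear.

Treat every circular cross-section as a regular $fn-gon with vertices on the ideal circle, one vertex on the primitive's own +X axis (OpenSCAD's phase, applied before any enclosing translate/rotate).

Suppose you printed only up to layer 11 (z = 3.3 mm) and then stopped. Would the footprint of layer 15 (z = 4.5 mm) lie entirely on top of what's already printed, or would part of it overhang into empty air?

entirely on top

Compare the two slices. At z = 3.3: the r=10 cylinder contributes a regular 12-gon of circumradius 10 (area = (12/2)·10.000²·sin(360°/12) = 300.00 mm²); the 7.5×26.5 cube at (8.5, -3.5) contributes its full rectangle (area 198.75 mm²); Taking the first minus the rest: starting from the r=10 cylinder (300.00 mm²), the 7.5×26.5 cube at (8.5, -3.5) partially overlaps it — only the 7.77 mm² overlap (of its 198.75 mm²) is removed, clipping the outline — area = 292.23 mm²; the cylinder at (5, 13) is absent (z outside [8.5, 23]); After the difference (first − rest): none of the subtracted shapes is present at this height, so the result so far is unchanged — area = 292.23 mm². At z = 4.5: the cylinder: section is a regular 12-gon, circumradius r=10 (area = (12/2)·10.000²·sin(360°/12) = 300.00 mm²); the 7.5×26.5 cube at (8.5, -3.5) contributes its full rectangle (area 198.75 mm²); After the difference (first − rest): starting from the r=10 cylinder (300.00 mm²), the 7.5×26.5 cube at (8.5, -3.5) partially overlaps it — only the 7.77 mm² overlap (of its 198.75 mm²) is removed, clipping the outline — area = 292.23 mm²; the cylinder at (5, 13) does not reach this height (z outside [8.5, 23]); After the difference (first − rest): none of the subtracted shapes is present at this height, so the result so far is unchanged — area = 292.23 mm². Checking containment: the cross-section at z = 4.5 is a subset of the cross-section at z = 3.3.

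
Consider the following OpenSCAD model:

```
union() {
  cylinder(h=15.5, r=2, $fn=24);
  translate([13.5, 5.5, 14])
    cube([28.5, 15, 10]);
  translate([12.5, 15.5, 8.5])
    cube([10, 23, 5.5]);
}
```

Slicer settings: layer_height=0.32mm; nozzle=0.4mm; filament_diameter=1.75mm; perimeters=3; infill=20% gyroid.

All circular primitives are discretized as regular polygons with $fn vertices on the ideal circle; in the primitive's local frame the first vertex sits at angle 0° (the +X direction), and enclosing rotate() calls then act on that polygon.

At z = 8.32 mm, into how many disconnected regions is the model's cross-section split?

At z = 8.32 mm: the r=2 cylinder contributes a regular 24-gon of circumradius 2; the cube at (13.5, 5.5) is absent (z outside [14, 24]); the cube at (12.5, 15.5) does not reach this height (z outside [8.5, 14]); Combining (union): only the r=2 cylinder is present, so the union is just that shape — 1 connected region. The result has 1 disconnected region.

1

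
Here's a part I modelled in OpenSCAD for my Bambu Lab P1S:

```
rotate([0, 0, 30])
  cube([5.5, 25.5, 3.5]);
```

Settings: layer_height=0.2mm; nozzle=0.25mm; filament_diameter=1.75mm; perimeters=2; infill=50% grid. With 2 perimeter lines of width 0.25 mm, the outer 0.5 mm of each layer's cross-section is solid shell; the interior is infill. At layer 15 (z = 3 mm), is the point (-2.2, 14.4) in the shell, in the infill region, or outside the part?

At z = 3 mm: the cube (footprint 5.5×25.5) is included at this height; (whole slice rotated 30° about Z — lengths, areas and connectivity unchanged). Overall, the cross-section is a single solid region. Undo the 30° rotation: the query point maps to (5.295, 13.571) in the un-rotated model frame. The nearest boundary edge runs (5.50, 0.00)→(5.50, 25.50); distance from the point to it = 0.21 mm. The point is inside the cross-section, 0.21 mm from the nearest boundary — within the 0.5 mm shell band (2 × 0.25).

shell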